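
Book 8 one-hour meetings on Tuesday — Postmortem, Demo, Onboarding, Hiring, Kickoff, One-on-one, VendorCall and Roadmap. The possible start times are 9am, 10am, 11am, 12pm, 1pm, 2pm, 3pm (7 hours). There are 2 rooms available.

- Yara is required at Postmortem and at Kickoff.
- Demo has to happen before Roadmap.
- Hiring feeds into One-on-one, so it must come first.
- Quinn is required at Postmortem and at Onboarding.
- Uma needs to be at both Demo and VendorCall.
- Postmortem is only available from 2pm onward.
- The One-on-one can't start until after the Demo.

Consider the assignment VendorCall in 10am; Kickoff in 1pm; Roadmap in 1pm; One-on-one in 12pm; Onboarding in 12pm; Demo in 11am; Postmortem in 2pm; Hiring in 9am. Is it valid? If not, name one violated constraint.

Valid

Yara is required at Postmortem and at Kickoff — holds.
The One-on-one can't start until after the Demo — holds.
Hiring feeds into One-on-one, so it must come first — holds.
Uma needs to be at both Demo and VendorCall — holds.
Postmortem is only available from 2pm onward — holds.
Quinn is required at Postmortem and at Onboarding — holds.
There are 2 rooms available — holds.
Demo has to happen before Roadmap — holds.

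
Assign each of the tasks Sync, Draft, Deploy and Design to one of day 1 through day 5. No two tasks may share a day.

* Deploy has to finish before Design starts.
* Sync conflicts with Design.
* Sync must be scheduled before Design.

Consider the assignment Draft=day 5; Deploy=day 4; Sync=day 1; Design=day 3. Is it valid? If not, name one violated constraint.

Deploy has to finish before Design starts — violated.
No two tasks may share a day — holds.
Sync must be scheduled before Design — holds.
Sync conflicts with Design — holds.

No — it violates: Deploy has to finish before Design starts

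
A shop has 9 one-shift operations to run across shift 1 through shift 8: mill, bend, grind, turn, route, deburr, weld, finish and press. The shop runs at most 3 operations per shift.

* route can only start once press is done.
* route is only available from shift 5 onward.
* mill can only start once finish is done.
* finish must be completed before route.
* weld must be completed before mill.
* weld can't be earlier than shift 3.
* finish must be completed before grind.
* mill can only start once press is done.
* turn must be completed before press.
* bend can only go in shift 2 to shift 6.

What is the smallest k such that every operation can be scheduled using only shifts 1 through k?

The precedence chain requires at least 3 distinct shifts.
With at most 3 per shift and 9 operations, at least 3 shifts are needed.
route can't be placed before shift 5, so the schedule must run through at least shift 5.
5 works (last occupied shift: shift 5): for example deburr -> shift 1, weld -> shift 3, route -> shift 5, finish -> shift 1, mill -> shift 4, grind -> shift 2, bend -> shift 2, turn -> shift 1, press -> shift 2.

5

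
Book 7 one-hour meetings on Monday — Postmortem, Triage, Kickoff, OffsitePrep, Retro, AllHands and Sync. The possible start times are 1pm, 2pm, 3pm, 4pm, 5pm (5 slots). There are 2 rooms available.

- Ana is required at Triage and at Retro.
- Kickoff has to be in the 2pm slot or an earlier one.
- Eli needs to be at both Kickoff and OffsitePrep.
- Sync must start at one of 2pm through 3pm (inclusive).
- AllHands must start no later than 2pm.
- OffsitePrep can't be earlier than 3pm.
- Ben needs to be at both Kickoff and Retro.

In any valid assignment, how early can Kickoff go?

1pm

Kickoff's own window allows nothing later than 2pm.
Kickoff at 1pm is achievable: Sync in 2pm; Kickoff in 1pm; OffsitePrep in 3pm; Triage in 3pm; AllHands in 1pm; Retro in 4pm; Postmortem in 2pm.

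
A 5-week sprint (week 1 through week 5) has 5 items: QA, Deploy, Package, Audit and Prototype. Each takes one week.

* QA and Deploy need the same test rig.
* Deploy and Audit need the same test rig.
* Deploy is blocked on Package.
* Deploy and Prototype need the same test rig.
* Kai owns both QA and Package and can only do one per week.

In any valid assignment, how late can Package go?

week 4

Downstream work caps Package at week 4.
Package at week 4 is achievable: Package in week 4; Prototype in week 1; QA in week 1; Audit in week 1; Deploy in week 5.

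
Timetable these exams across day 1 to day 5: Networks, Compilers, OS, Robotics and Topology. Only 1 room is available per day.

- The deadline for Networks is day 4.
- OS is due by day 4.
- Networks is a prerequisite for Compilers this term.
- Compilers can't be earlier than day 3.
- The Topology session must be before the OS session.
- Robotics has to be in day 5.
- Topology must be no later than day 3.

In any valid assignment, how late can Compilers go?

Compilers is available from day 3.
Compilers at day 4 is achievable: Topology -> day 1, OS -> day 3, Compilers -> day 4, Networks -> day 2, Robotics -> day 5.
Nothing later works — the capacity limit rule out every day after day 4.

day 4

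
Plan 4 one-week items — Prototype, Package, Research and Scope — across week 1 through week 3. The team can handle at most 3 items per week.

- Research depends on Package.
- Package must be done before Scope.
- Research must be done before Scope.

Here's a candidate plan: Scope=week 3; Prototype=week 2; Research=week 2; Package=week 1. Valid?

Research depends on Package — holds.
The team can handle at most 3 items per week — holds.
Package must be done before Scope — holds.
Research must be done before Scope — holds.

Yes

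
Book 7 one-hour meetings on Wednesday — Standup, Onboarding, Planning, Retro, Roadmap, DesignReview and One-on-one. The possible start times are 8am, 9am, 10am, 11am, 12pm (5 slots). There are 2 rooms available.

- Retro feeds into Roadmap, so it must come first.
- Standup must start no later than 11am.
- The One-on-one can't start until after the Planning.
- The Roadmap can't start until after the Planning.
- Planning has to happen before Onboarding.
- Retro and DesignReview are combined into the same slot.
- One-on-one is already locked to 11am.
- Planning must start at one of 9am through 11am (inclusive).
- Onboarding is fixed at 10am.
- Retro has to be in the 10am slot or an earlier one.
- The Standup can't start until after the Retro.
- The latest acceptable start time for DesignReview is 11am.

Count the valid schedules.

7

Splitting on Standup: it can be 9am (3), 10am (2), 11am (2). Listing each branch's schedules as (Onboarding, Planning, Retro, Roadmap, DesignReview, One-on-one):
Standup=9am: (10am,9am,8am,10am,8am,11am) (10am,9am,8am,11am,8am,11am) (10am,9am,8am,12pm,8am,11am) — 3.
Standup=10am: (10am,9am,8am,11am,8am,11am) (10am,9am,8am,12pm,8am,11am) — 2.
Standup=11am: (10am,9am,8am,10am,8am,11am) (10am,9am,8am,12pm,8am,11am) — 2.
Summing: 3 + 2 + 2 = 7.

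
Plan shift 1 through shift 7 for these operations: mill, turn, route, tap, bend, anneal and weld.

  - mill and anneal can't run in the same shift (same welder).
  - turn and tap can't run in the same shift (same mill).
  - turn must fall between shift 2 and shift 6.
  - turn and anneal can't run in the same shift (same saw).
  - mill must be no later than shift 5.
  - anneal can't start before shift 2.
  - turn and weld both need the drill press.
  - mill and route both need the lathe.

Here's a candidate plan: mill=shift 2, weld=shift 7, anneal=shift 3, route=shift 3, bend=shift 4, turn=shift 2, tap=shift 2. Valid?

No. turn and tap can't run in the same shift (same mill) is not satisfied.

mill and route both need the lathe — holds.
turn and weld both need the drill press — holds.
mill must be no later than shift 5 — holds.
turn and anneal can't run in the same shift (same saw) — holds.
anneal can't start before shift 2 — holds.
turn must fall between shift 2 and shift 6 — holds.
turn and tap can't run in the same shift (same mill) — violated.
mill and anneal can't run in the same shift (same welder) — holds.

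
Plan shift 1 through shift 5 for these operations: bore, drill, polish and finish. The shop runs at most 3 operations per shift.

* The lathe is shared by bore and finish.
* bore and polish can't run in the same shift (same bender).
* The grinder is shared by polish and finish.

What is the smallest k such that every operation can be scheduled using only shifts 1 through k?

With at most 3 per shift and 4 operations, at least 2 shifts are needed.
Could 2 shifts be enough, i.e. nothing placed later than shift 2? No: bore, polish and finish must all be in different shifts (bore/polish can't share; bore/finish can't share; polish/finish can't share), but only 2 shifts are available: 3 operations can't fit in 2 distinct shifts.
So 2 shifts is not enough.
3 works (last occupied shift: shift 3): for example finish=shift 3, polish=shift 2, bore=shift 1, drill=shift 1.

3 shifts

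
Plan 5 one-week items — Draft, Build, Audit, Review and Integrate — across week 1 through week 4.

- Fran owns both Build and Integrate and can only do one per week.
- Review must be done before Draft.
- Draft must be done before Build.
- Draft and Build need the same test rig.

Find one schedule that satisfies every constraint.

Integrate -> week 1; Draft -> week 2; Build -> week 3; Review -> week 1; Audit -> week 1

Checking: Draft(week 2) before Build(week 3); Review(week 1) before Draft(week 2); Draft(week 2) != Build(week 3); Build(week 3) != Integrate(week 1).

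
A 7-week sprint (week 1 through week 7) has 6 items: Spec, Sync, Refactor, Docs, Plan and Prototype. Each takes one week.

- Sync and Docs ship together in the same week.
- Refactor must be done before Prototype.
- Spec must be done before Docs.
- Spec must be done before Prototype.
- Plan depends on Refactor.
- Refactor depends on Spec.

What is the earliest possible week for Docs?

Precedence pushes Docs to at least week 2.
Docs at week 2 is achievable: Docs -> week 2, Plan -> week 3, Refactor -> week 2, Prototype -> week 3, Sync -> week 2, Spec -> week 1.

week 2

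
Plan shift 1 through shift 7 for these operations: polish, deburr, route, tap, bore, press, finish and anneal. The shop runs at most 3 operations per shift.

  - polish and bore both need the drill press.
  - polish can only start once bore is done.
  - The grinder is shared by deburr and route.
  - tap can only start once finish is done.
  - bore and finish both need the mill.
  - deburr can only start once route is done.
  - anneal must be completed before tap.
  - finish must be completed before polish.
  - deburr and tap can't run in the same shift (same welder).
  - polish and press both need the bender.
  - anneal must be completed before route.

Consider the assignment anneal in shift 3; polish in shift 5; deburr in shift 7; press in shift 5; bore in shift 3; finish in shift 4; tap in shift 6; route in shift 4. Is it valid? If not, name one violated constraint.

tap can only start once finish is done — holds.
finish must be completed before polish — holds.
The shop runs at most 3 operations per shift — holds.
polish and bore both need the drill press — holds.
polish can only start once bore is done — holds.
The grinder is shared by deburr and route — holds.
polish and press both need the bender — violated.
deburr can only start once route is done — holds.
bore and finish both need the mill — holds.
deburr and tap can't run in the same shift (same welder) — holds.
anneal must be completed before route — holds.
anneal must be completed before tap — holds.

Invalid. polish and press both need the bender.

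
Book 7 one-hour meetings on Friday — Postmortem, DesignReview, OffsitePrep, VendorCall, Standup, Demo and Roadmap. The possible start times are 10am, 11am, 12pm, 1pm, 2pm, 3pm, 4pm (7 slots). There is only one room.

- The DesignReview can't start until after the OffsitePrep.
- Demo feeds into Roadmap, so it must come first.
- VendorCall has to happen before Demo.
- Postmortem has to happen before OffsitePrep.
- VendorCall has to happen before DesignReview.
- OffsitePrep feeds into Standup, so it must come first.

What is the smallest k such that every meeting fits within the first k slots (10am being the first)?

The precedence chain requires at least 3 distinct slots.
With at most 1 per slot and 7 meetings, at least 7 slots are needed.
7 works (last occupied slot: 4pm): for example Roadmap in 4pm, OffsitePrep in 11am, DesignReview in 1pm, VendorCall in 12pm, Demo in 2pm, Postmortem in 10am, Standup in 3pm.

7 slots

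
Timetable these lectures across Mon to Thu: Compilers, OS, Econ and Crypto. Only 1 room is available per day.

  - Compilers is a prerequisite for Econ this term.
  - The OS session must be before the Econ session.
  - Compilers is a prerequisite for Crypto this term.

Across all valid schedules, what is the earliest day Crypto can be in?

Tue

Precedence pushes Crypto to at least Tue.
Crypto at Tue is achievable: Crypto -> Tue; Compilers -> Mon; OS -> Wed; Econ -> Thu.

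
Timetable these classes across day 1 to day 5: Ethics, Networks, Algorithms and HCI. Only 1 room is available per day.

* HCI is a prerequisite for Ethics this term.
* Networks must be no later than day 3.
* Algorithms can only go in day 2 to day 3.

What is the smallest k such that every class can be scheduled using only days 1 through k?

The precedence chain requires at least 2 distinct days.
With at most 1 per day and 4 classes, at least 4 days are needed.
4 works (last occupied day: day 4): for example Networks -> day 1, Algorithms -> day 2, Ethics -> day 4, HCI -> day 3.

4 days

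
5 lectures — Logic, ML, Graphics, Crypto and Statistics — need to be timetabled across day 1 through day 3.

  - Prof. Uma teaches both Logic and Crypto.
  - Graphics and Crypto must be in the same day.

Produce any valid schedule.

Crypto=day 2, Logic=day 1, Graphics=day 2, ML=day 1, Statistics=day 1

Checking: Logic(day 1) != Crypto(day 2); Graphics = Crypto = day 2.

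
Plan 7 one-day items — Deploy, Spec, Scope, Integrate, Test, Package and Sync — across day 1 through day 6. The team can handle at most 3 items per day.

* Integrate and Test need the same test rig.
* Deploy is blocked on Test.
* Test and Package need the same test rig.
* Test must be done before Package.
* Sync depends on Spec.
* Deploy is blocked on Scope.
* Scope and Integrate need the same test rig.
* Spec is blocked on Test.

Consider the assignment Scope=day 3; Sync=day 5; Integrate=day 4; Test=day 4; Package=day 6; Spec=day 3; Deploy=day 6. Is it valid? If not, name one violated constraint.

The team can handle at most 3 items per day — holds.
Sync depends on Spec — holds.
Scope and Integrate need the same test rig — holds.
Deploy is blocked on Scope — holds.
Deploy is blocked on Test — holds.
Spec is blocked on Test — violated.
Integrate and Test need the same test rig — violated.
Test must be done before Package — holds.
Test and Package need the same test rig — holds.

No — it violates: Integrate and Test need the same test rig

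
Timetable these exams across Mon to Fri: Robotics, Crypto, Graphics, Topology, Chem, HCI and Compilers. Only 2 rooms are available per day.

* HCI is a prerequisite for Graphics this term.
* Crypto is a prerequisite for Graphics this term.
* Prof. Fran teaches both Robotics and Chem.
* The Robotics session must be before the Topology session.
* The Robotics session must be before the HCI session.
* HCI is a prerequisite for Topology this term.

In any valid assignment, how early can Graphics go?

Precedence pushes Graphics to at least Wed.
Graphics at Wed is achievable: Graphics=Wed; Compilers=Thu; Robotics=Mon; Chem=Tue; Topology=Wed; HCI=Tue; Crypto=Mon.

Wed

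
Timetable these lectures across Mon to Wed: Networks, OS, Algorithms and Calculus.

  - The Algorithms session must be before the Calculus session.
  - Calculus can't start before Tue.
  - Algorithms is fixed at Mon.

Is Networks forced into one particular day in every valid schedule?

Networks can be Mon (e.g. OS=Mon; Algorithms=Mon; Calculus=Tue; Networks=Mon) or Tue (e.g. Networks in Tue; Calculus in Tue; Algorithms in Mon; OS in Mon).

No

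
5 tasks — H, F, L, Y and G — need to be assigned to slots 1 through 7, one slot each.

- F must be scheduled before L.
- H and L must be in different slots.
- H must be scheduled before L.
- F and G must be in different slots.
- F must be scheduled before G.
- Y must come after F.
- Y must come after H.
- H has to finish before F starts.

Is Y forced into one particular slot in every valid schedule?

No

Y can be 3 (e.g. Y -> 3, G -> 3, H -> 1, L -> 3, F -> 2) or 4 (e.g. F -> 2, G -> 3, L -> 3, Y -> 4, H -> 1).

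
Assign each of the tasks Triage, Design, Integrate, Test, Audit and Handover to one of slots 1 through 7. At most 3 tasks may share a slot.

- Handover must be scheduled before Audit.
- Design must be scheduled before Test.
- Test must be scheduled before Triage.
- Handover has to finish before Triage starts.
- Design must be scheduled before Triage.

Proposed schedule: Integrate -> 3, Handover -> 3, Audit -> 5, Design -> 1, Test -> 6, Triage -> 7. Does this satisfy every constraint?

Handover must be scheduled before Audit — holds.
Test must be scheduled before Triage — holds.
Handover has to finish before Triage starts — holds.
At most 3 tasks may share a slot — holds.
Design must be scheduled before Triage — holds.
Design must be scheduled before Test — holds.

Valid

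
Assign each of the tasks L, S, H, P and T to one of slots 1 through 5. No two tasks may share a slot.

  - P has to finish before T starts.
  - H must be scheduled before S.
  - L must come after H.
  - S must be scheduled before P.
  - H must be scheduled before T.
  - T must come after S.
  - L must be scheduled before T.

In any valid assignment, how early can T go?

Precedence pushes T to at least 4.
T at 5 is achievable: P -> 4; T -> 5; L -> 3; S -> 2; H -> 1.
Nothing earlier works — the capacity limit rule out every slot before 5.

5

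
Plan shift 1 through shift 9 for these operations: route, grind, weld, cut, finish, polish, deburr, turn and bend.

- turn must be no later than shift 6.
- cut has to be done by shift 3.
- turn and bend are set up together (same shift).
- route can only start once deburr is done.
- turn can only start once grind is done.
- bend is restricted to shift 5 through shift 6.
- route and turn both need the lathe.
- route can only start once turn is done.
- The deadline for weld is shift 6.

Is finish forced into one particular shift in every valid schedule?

No

finish can be shift 1 (e.g. turn -> shift 5, grind -> shift 1, polish -> shift 1, deburr -> shift 1, finish -> shift 1, cut -> shift 1, bend -> shift 5, weld -> shift 1, route -> shift 6) or shift 2 (e.g. bend -> shift 5, route -> shift 6, cut -> shift 1, grind -> shift 1, turn -> shift 5, polish -> shift 1, finish -> shift 2, weld -> shift 1, deburr -> shift 1).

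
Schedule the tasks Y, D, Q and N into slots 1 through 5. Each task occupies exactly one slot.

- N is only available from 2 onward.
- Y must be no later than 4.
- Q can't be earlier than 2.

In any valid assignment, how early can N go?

N is available from 2.
N at 2 is achievable: Q in 2; Y in 1; D in 1; N in 2.

2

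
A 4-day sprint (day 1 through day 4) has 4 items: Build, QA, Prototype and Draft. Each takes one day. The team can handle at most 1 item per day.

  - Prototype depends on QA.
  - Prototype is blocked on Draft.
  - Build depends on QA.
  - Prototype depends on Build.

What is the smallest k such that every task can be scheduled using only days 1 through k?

4

The precedence chain requires at least 3 distinct days.
With at most 1 per day and 4 tasks, at least 4 days are needed.
4 works (last occupied day: day 4): for example Build=day 2, QA=day 1, Prototype=day 4, Draft=day 3.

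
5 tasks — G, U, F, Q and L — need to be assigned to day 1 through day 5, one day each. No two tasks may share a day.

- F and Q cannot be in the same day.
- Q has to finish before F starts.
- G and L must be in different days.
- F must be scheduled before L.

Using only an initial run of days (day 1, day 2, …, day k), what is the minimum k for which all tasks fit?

The precedence chain requires at least 3 distinct days.
With at most 1 per day and 5 tasks, at least 5 days are needed.
5 works (last occupied day: day 5): for example G=day 4, Q=day 1, F=day 2, U=day 5, L=day 3.

5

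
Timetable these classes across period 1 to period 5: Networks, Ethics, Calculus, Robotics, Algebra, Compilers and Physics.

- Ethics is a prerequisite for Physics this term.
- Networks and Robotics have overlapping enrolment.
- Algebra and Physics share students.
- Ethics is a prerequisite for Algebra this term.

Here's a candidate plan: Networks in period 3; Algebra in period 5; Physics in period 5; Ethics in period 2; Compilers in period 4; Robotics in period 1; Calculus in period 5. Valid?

No. Algebra and Physics share students is not satisfied.

Algebra and Physics share students — violated.
Ethics is a prerequisite for Algebra this term — holds.
Ethics is a prerequisite for Physics this term — holds.
Networks and Robotics have overlapping enrolment — holds.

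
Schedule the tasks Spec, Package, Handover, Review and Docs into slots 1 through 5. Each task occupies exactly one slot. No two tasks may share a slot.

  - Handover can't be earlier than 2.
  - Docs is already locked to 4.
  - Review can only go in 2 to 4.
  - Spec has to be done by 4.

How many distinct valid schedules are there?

6

Splitting on Spec: it can be 1 (4), 2 (1), 3 (1). Listing each branch's schedules as (Package, Handover, Review, Docs):
Spec=1: (2,5,3,4) (3,5,2,4) (5,2,3,4) (5,3,2,4) — 4.
Spec=2: (1,5,3,4) — 1.
Spec=3: (1,5,2,4) — 1.
Summing: 4 + 1 + 1 = 6.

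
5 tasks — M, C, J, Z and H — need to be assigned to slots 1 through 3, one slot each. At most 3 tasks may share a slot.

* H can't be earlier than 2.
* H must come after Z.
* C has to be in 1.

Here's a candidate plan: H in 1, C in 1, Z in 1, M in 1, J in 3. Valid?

H must come after Z — violated.
At most 3 tasks may share a slot — violated.
C has to be in 1 — holds.
H can't be earlier than 2 — violated.

Invalid. H can't be earlier than 2.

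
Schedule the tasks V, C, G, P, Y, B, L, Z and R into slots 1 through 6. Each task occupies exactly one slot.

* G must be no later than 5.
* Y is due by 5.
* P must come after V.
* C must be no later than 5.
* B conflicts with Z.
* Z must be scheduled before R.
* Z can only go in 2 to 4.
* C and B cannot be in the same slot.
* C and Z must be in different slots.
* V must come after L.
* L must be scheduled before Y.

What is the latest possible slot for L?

4

Downstream work caps L at 4.
L at 4 is achievable: P -> 6; Y -> 5; Z -> 2; R -> 3; L -> 4; G -> 1; V -> 5; B -> 3; C -> 1.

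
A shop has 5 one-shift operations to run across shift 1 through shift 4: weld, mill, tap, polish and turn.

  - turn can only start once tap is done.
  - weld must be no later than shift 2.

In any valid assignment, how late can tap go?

shift 3

Downstream work caps tap at shift 3.
tap at shift 3 is achievable: weld in shift 1, turn in shift 4, polish in shift 1, tap in shift 3, mill in shift 1.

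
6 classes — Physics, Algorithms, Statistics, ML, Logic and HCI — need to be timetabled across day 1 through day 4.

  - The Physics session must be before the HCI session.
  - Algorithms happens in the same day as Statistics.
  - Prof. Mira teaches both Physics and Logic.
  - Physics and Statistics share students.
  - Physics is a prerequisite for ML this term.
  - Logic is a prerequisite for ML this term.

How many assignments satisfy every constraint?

51

Splitting on Physics: it can be day 1 (27), day 2 (18), day 3 (6). Listing each branch's schedules as (Algorithms, Statistics, ML, Logic, HCI) by day number:
Physics=day 1: (2,2,3,2,2) (2,2,3,2,3) (2,2,3,2,4) (2,2,4,2,2) (2,2,4,2,3) (2,2,4,2,4) (2,2,4,3,2) (2,2,4,3,3) (2,2,4,3,4) (3,3,3,2,2) (3,3,3,2,3) (3,3,3,2,4) (3,3,4,2,2) (3,3,4,2,3) (3,3,4,2,4) (3,3,4,3,2) (3,3,4,3,3) (3,3,4,3,4) (4,4,3,2,2) (4,4,3,2,3) (4,4,3,2,4) (4,4,4,2,2) (4,4,4,2,3) (4,4,4,2,4) (4,4,4,3,2) (4,4,4,3,3) (4,4,4,3,4) — 27.
Physics=day 2: (1,1,3,1,3) (1,1,3,1,4) (1,1,4,1,3) (1,1,4,1,4) (1,1,4,3,3) (1,1,4,3,4) (3,3,3,1,3) (3,3,3,1,4) (3,3,4,1,3) (3,3,4,1,4) (3,3,4,3,3) (3,3,4,3,4) (4,4,3,1,3) (4,4,3,1,4) (4,4,4,1,3) (4,4,4,1,4) (4,4,4,3,3) (4,4,4,3,4) — 18.
Physics=day 3: (1,1,4,1,4) (1,1,4,2,4) (2,2,4,1,4) (2,2,4,2,4) (4,4,4,1,4) (4,4,4,2,4) — 6.
Summing: 27 + 18 + 6 = 51.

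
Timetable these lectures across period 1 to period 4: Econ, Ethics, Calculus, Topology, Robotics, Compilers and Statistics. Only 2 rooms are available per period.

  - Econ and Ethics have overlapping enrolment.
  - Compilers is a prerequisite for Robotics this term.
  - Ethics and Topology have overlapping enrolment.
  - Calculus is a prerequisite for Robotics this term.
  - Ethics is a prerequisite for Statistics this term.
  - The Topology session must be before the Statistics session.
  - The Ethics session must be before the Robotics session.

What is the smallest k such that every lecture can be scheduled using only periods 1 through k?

4 periods

The precedence chain requires at least 2 distinct periods.
With at most 2 per period and 7 lectures, at least 4 periods are needed.
4 works (last occupied period: period 4): for example Calculus -> period 1, Ethics -> period 1, Statistics -> period 3, Robotics -> period 3, Topology -> period 2, Compilers -> period 2, Econ -> period 4.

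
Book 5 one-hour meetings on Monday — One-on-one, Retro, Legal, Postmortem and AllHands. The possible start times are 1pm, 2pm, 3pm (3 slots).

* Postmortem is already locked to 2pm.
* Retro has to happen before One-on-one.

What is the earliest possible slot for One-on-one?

2pm

Precedence pushes One-on-one to at least 2pm.
One-on-one at 2pm is achievable: One-on-one -> 2pm; Legal -> 1pm; AllHands -> 1pm; Postmortem -> 2pm; Retro -> 1pm.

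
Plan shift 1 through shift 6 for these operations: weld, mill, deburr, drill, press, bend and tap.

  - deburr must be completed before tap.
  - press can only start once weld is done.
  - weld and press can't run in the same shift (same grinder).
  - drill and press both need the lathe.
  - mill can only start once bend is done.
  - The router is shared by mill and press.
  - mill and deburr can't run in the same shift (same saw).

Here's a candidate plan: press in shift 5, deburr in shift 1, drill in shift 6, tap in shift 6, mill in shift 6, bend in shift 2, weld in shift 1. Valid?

Yes, all constraints hold

press can only start once weld is done — holds.
mill and deburr can't run in the same shift (same saw) — holds.
deburr must be completed before tap — holds.
The router is shared by mill and press — holds.
weld and press can't run in the same shift (same grinder) — holds.
mill can only start once bend is done — holds.
drill and press both need the lathe — holds.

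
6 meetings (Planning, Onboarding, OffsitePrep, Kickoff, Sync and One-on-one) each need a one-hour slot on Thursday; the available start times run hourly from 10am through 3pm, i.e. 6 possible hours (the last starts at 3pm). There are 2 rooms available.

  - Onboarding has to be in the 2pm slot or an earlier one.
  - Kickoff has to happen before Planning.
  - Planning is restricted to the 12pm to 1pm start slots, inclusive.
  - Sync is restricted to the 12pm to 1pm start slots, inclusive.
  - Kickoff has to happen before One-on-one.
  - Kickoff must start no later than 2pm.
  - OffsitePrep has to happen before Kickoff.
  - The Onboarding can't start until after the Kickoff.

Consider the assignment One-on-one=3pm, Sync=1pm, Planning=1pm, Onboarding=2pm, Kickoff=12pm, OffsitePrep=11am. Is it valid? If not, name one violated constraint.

Yes, all constraints hold

There are 2 rooms available — holds.
Kickoff has to happen before One-on-one — holds.
Onboarding has to be in the 2pm slot or an earlier one — holds.
Kickoff must start no later than 2pm — holds.
Planning is restricted to the 12pm to 1pm start slots, inclusive — holds.
The Onboarding can't start until after the Kickoff — holds.
Sync is restricted to the 12pm to 1pm start slots, inclusive — holds.
Kickoff has to happen before Planning — holds.
OffsitePrep has to happen before Kickoff — holds.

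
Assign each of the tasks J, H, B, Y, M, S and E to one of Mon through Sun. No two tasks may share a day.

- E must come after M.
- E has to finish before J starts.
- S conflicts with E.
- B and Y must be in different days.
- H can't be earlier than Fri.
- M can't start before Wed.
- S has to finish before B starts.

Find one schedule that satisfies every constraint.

M -> Wed; E -> Thu; Y -> Sun; S -> Mon; J -> Sat; H -> Fri; B -> Tue

Checking: M(Wed) before E(Thu); S(Mon) before B(Tue); E(Thu) before J(Sat); S(Mon) != E(Thu); B(Tue) != Y(Sun); H=Fri in [Fri,Sun]; M=Wed in [Wed,Sun]; max 1 per day (cap 1).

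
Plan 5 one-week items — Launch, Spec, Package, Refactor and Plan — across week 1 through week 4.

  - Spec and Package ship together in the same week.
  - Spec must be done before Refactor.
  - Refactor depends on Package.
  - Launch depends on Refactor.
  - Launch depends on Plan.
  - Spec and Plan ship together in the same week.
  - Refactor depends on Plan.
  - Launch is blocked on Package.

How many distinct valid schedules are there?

Enumerating: Plan -> week 1, Spec -> week 1, Launch -> week 3, Package -> week 1, Refactor -> week 2 | Spec in week 1, Package in week 1, Launch in week 4, Refactor in week 2, Plan in week 1 | Package -> week 1, Plan -> week 1, Launch -> week 4, Refactor -> week 3, Spec -> week 1 | Plan=week 2; Launch=week 4; Spec=week 2; Refactor=week 3; Package=week 2.

4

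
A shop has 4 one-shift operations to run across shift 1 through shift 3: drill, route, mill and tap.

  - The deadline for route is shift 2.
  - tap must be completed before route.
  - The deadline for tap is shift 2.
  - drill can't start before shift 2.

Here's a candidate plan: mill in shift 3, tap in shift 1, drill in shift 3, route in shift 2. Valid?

Yes, all constraints hold

The deadline for tap is shift 2 — holds.
tap must be completed before route — holds.
The deadline for route is shift 2 — holds.
drill can't start before shift 2 — holds.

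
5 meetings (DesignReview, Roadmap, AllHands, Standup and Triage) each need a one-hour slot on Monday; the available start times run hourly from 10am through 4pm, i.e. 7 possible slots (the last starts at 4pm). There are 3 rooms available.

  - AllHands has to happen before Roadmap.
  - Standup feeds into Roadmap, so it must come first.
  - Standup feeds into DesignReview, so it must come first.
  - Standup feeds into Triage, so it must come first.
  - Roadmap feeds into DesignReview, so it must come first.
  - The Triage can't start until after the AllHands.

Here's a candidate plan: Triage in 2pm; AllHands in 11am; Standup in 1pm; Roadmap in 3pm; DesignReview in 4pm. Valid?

Valid

Standup feeds into Roadmap, so it must come first — holds.
Roadmap feeds into DesignReview, so it must come first — holds.
The Triage can't start until after the AllHands — holds.
Standup feeds into Triage, so it must come first — holds.
Standup feeds into DesignReview, so it must come first — holds.
There are 3 rooms available — holds.
AllHands has to happen before Roadmap — holds.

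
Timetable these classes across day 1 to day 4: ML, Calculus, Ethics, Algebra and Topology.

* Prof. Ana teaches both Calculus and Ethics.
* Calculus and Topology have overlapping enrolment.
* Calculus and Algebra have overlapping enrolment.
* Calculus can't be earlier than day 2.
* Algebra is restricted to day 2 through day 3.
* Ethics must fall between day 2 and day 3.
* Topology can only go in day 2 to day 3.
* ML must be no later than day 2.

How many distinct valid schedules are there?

20

Splitting on ML: it can be day 1 (10), day 2 (10). Listing each branch's schedules as (Calculus, Ethics, Algebra, Topology) by day number:
ML=day 1: (2,3,3,3) (3,2,2,2) (4,2,2,2) (4,2,2,3) (4,2,3,2) (4,2,3,3) (4,3,2,2) (4,3,2,3) (4,3,3,2) (4,3,3,3) — 10.
ML=day 2: (2,3,3,3) (3,2,2,2) (4,2,2,2) (4,2,2,3) (4,2,3,2) (4,2,3,3) (4,3,2,2) (4,3,2,3) (4,3,3,2) (4,3,3,3) — 10.
Summing: 10 + 10 = 20.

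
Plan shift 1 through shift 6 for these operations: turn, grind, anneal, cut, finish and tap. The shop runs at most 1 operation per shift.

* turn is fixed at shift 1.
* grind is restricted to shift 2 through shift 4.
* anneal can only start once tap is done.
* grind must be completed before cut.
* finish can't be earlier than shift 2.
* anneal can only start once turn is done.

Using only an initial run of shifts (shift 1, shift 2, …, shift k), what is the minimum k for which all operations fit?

6

The precedence chain requires at least 2 distinct shifts.
With at most 1 per shift and 6 operations, at least 6 shifts are needed.
Propagating the time windows through the other constraints, cut can't land before shift 3, so the schedule must run through at least shift 3.
6 works (last occupied shift: shift 6): for example tap in shift 4; cut in shift 6; grind in shift 2; finish in shift 3; anneal in shift 5; turn in shift 1.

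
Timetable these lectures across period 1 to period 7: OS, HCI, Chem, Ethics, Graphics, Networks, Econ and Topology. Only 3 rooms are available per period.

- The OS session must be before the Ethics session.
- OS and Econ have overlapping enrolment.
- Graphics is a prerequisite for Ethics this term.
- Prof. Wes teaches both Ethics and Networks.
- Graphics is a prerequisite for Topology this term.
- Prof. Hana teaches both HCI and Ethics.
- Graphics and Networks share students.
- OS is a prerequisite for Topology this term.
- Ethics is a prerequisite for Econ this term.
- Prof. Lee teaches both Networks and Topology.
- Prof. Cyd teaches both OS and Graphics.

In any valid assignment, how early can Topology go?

period 3

Precedence pushes Topology to at least period 2.
Topology at period 3 is achievable: Graphics=period 2, Networks=period 4, HCI=period 1, OS=period 1, Topology=period 3, Chem=period 1, Ethics=period 3, Econ=period 4.
Nothing earlier works — the conflict and capacity constraints rule out every period before period 3.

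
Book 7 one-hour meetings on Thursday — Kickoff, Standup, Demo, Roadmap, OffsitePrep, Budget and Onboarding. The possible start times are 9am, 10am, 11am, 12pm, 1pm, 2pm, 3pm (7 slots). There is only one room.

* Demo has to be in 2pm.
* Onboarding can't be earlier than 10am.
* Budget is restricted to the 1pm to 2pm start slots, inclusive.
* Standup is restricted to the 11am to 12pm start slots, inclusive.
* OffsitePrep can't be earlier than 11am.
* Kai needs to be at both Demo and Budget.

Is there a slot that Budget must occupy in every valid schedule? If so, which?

1pm

Budget's window is 1pm–2pm.
Demo is fixed at 2pm, and Budget can't share a slot with Demo.
So Budget must be 1pm.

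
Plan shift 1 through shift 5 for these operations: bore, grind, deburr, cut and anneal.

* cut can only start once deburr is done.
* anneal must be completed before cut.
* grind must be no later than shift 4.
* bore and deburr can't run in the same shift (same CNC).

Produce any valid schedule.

cut=shift 2, bore=shift 2, grind=shift 1, anneal=shift 1, deburr=shift 1

Checking: anneal(shift 1) before cut(shift 2); deburr(shift 1) before cut(shift 2); bore(shift 2) != deburr(shift 1); grind=shift 1 in [shift 1,shift 4].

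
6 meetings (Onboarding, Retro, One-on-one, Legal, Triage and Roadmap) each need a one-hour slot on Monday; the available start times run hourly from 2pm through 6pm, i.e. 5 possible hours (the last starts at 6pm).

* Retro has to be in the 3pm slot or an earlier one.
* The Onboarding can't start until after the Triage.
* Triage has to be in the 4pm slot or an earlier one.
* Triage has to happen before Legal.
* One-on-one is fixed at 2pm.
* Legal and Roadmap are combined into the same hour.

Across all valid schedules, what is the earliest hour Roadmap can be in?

3pm

Roadmap must be in the same hour as Legal, which can't be before 3pm, so Roadmap is at least 3pm.
Roadmap at 3pm is achievable: Onboarding -> 3pm; Retro -> 2pm; Triage -> 2pm; Legal -> 3pm; One-on-one -> 2pm; Roadmap -> 3pm.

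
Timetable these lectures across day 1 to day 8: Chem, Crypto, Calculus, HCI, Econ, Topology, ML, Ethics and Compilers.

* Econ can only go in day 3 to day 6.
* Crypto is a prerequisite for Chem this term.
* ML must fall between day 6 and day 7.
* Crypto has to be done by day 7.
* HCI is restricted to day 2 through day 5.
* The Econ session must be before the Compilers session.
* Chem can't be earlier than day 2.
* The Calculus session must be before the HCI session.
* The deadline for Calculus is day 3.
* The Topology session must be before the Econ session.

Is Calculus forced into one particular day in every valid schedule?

No

Calculus can be day 1 (e.g. Chem -> day 2, Econ -> day 3, HCI -> day 2, Crypto -> day 1, ML -> day 6, Compilers -> day 4, Topology -> day 1, Ethics -> day 1, Calculus -> day 1) or day 2 (e.g. Crypto in day 1; HCI in day 3; Calculus in day 2; Compilers in day 4; Ethics in day 1; ML in day 6; Topology in day 1; Chem in day 2; Econ in day 3).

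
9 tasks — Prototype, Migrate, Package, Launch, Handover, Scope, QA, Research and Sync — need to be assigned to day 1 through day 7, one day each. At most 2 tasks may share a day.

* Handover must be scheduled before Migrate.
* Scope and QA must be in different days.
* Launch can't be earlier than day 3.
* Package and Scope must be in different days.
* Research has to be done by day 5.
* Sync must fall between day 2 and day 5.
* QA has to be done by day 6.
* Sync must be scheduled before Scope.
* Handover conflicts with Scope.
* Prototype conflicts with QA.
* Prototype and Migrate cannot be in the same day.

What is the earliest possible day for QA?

day 1

QA's own window allows nothing later than day 6.
QA at day 1 is achievable: Launch=day 3; Scope=day 4; Handover=day 2; QA=day 1; Research=day 1; Migrate=day 3; Prototype=day 4; Package=day 5; Sync=day 2.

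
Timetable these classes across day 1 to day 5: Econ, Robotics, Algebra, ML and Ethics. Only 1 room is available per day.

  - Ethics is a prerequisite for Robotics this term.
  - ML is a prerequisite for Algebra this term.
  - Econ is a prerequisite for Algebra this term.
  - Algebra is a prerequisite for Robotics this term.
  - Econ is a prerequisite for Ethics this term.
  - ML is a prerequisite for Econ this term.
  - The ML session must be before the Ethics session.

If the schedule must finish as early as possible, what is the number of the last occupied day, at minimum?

The precedence chain requires at least 4 distinct days.
With at most 1 per day and 5 classes, at least 5 days are needed.
5 works (last occupied day: day 5): for example Ethics in day 4; Robotics in day 5; Algebra in day 3; Econ in day 2; ML in day 1.

day 5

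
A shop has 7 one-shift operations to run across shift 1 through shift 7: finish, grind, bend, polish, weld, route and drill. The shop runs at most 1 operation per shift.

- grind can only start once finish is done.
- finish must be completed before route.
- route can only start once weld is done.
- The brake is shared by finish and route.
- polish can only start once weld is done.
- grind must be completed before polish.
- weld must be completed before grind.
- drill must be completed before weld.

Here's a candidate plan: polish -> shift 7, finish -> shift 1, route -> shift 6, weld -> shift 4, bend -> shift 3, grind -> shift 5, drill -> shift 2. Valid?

route can only start once weld is done — holds.
drill must be completed before weld — holds.
weld must be completed before grind — holds.
finish must be completed before route — holds.
polish can only start once weld is done — holds.
The brake is shared by finish and route — holds.
grind can only start once finish is done — holds.
grind must be completed before polish — holds.
The shop runs at most 1 operation per shift — holds.

Yes, all constraints hold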